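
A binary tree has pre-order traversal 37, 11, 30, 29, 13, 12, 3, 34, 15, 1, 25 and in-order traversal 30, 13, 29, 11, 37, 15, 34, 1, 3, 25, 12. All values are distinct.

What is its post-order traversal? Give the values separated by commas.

The first element of pre-order is the root; it splits in-order into left and right subtrees.
Root 37: left subtree has 4 nodes {30, 13, 29, 11}, right has 6 {15, 34, 1, 3, 25, 12}.
  Root 11: left subtree has 3 nodes {30, 13, 29}, right has 0 { }.
    Root 30: left subtree has 0 nodes { }, right has 2 {13, 29}.
      Root 29: left subtree has 1 node {13}, right has 0 { }.
  Root 12: left subtree has 5 nodes {15, 34, 1, 3, 25}, right has 0 { }.
    Root 3: left subtree has 3 nodes {15, 34, 1}, right has 1 {25}.
      Root 34: left subtree has 1 node {15}, right has 1 {1}.

13, 29, 30, 11, 15, 1, 34, 25, 3, 12, 37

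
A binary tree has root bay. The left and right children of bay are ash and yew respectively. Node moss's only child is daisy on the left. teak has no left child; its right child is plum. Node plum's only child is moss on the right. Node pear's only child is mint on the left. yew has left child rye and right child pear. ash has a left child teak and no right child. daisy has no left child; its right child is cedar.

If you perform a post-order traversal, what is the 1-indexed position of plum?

Post-order visits the left subtree, then the right subtree, then the node.
At bay: go left to ash.
  At ash: go left to teak.
    At teak: no left child.
    At teak: go right to plum.
      At plum: no left child.
      At plum: go right to moss.
        At moss: go left to daisy.
          At daisy: no left child.
          At daisy: go right to cedar.
            cedar is a leaf — visit cedar.
          Visit daisy.
        At moss: no right child.
        Visit moss.
      Visit plum.
    Visit teak.
  At ash: no right child.
  Visit ash.
At bay: go right to yew.
  At yew: go left to rye.
    rye is a leaf — visit rye.
  At yew: go right to pear.
    At pear: go left to mint.
      mint is a leaf — visit mint.
    At pear: no right child.
    Visit pear.
  Visit yew.
Visit bay.
Full post-order sequence: cedar, daisy, moss, plum, teak, ash, rye, mint, pear, yew, bay.

4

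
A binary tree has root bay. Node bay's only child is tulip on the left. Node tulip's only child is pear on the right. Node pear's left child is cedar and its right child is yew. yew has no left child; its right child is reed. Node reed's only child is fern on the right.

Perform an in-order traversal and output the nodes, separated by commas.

tulip, cedar, pear, yew, reed, fern, bay

In-order visits the left subtree, then the node, then the right subtree.
At bay: go left to tulip.
  At tulip: no left child.
  Visit tulip.
  At tulip: go right to pear.
    At pear: go left to cedar.
      cedar is a leaf — visit cedar.
    Visit pear.
    At pear: go right to yew.
      At yew: no left child.
      Visit yew.
      At yew: go right to reed.
        At reed: no left child.
        Visit reed.
        At reed: go right to fern.
          fern is a leaf — visit fern.
Visit bay.
At bay: no right child.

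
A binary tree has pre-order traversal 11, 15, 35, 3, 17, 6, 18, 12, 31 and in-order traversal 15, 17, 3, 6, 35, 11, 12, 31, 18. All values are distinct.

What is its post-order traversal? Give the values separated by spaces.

17 6 3 35 15 31 12 18 11

The first element of pre-order is the root; it splits in-order into left and right subtrees.
Root 11: left subtree has 5 nodes {15, 17, 3, 6, 35}, right has 3 {12, 31, 18}.
  Root 15: left subtree has 0 nodes { }, right has 4 {17, 3, 6, 35}.
    Root 35: left subtree has 3 nodes {17, 3, 6}, right has 0 { }.
      Root 3: left subtree has 1 node {17}, right has 1 {6}.
  Root 18: left subtree has 2 nodes {12, 31}, right has 0 { }.
    Root 12: left subtree has 0 nodes { }, right has 1 {31}.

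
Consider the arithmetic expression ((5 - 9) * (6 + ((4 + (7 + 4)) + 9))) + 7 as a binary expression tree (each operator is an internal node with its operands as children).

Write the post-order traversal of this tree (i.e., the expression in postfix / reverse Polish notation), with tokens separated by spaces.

5 9 - 6 4 7 4 + + 9 + + * 7 +

Post-order on an expression tree gives postfix notation: for each operator, emit left operand, right operand, then the operator.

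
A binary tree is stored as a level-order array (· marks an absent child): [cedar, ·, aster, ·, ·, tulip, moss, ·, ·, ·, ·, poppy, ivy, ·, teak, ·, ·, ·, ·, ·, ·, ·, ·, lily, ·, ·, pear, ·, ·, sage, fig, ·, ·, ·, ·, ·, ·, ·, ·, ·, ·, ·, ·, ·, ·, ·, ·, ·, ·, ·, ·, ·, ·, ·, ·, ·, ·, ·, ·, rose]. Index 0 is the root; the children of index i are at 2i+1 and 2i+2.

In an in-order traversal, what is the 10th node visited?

In-order visits the left subtree, then the node, then the right subtree.
At cedar: no left child.
Visit cedar.
At cedar: go right to aster.
  At aster: go left to tulip.
    At tulip: go left to poppy.
      At poppy: go left to lily.
        lily is a leaf — visit lily.
      Visit poppy.
      At poppy: no right child.
    Visit tulip.
    At tulip: go right to ivy.
      At ivy: no left child.
      Visit ivy.
      At ivy: go right to pear.
        pear is a leaf — visit pear.
  Visit aster.
  At aster: go right to moss.
    At moss: no left child.
    Visit moss.
    At moss: go right to teak.
      At teak: go left to sage.
        At sage: go left to rose.
          rose is a leaf — visit rose.
        Visit sage.
        At sage: no right child.
      Visit teak.
      At teak: go right to fig.
        fig is a leaf — visit fig.
Full in-order sequence: cedar, lily, poppy, tulip, ivy, pear, aster, moss, rose, sage, teak, fig.

sage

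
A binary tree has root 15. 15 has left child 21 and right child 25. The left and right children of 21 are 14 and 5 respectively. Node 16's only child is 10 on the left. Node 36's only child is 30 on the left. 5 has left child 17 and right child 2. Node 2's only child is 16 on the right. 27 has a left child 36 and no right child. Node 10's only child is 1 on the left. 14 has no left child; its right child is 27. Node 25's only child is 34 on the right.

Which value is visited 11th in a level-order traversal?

Level-order visits nodes level by level from the root, left to right within each level.
Level 0: 15
Level 1: 21, 25
Level 2: 14, 5, 34
Level 3: 27, 17, 2
Level 4: 36, 16
Level 5: 30, 10
Level 6: 1
Full level-order sequence: 15, 21, 25, 14, 5, 34, 27, 17, 2, 36, 16, 30, 10, 1.

16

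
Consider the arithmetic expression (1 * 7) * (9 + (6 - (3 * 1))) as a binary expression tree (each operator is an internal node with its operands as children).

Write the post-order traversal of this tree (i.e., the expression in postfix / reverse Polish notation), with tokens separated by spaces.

Post-order on an expression tree gives postfix notation: for each operator, emit left operand, right operand, then the operator.

1 7 * 9 6 3 1 * - + *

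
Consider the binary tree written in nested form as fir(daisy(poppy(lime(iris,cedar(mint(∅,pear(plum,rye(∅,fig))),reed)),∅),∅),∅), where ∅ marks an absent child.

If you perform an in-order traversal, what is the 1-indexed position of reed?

9

In-order visits the left subtree, then the node, then the right subtree.
At fir: go left to daisy.
  At daisy: go left to poppy.
    At poppy: go left to lime.
      At lime: go left to iris.
        iris is a leaf — visit iris.
      Visit lime.
      At lime: go right to cedar.
        At cedar: go left to mint.
          At mint: no left child.
          Visit mint.
          At mint: go right to pear.
            At pear: go left to plum.
              plum is a leaf — visit plum.
            Visit pear.
            At pear: go right to rye.
              At rye: no left child.
              Visit rye.
              At rye: go right to fig.
                fig is a leaf — visit fig.
        Visit cedar.
        At cedar: go right to reed.
          reed is a leaf — visit reed.
    Visit poppy.
    At poppy: no right child.
  Visit daisy.
  At daisy: no right child.
Visit fir.
At fir: no right child.
Full in-order sequence: iris, lime, mint, plum, pear, rye, fig, cedar, reed, poppy, daisy, fir.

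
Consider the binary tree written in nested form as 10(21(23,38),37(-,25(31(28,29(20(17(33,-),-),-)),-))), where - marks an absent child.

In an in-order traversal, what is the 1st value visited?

In-order visits the left subtree, then the node, then the right subtree.
At 10: go left to 21.
  At 21: go left to 23.
    23 is a leaf — visit 23.
  Visit 21.
  At 21: go right to 38.
    38 is a leaf — visit 38.
Visit 10.
At 10: go right to 37.
  At 37: no left child.
  Visit 37.
  At 37: go right to 25.
    At 25: go left to 31.
      At 31: go left to 28.
        28 is a leaf — visit 28.
      Visit 31.
      At 31: go right to 29.
        At 29: go left to 20.
          At 20: go left to 17.
            At 17: go left to 33.
              33 is a leaf — visit 33.
            Visit 17.
            At 17: no right child.
          Visit 20.
          At 20: no right child.
        Visit 29.
        At 29: no right child.
    Visit 25.
    At 25: no right child.
Full in-order sequence: 23, 21, 38, 10, 37, 28, 31, 33, 17, 20, 29, 25.

23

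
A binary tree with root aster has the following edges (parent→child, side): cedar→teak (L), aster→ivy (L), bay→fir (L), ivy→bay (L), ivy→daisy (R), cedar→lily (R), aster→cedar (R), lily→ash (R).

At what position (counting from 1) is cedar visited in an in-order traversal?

In-order visits the left subtree, then the node, then the right subtree.
At aster: go left to ivy.
  At ivy: go left to bay.
    At bay: go left to fir.
      fir is a leaf — visit fir.
    Visit bay.
    At bay: no right child.
  Visit ivy.
  At ivy: go right to daisy.
    daisy is a leaf — visit daisy.
Visit aster.
At aster: go right to cedar.
  At cedar: go left to teak.
    teak is a leaf — visit teak.
  Visit cedar.
  At cedar: go right to lily.
    At lily: no left child.
    Visit lily.
    At lily: go right to ash.
      ash is a leaf — visit ash.
Full in-order sequence: fir, bay, ivy, daisy, aster, teak, cedar, lily, ash.

7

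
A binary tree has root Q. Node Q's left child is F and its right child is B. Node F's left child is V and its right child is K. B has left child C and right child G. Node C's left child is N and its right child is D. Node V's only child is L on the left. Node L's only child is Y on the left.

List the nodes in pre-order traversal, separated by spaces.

Q F V L Y K B C N D G

Pre-order visits the node, then its left subtree, then its right subtree.
Visit Q.
At Q: go left to F.
  Visit F.
  At F: go left to V.
    Visit V.
    At V: go left to L.
      Visit L.
      At L: go left to Y.
        Y is a leaf — visit Y.
      At L: no right child.
    At V: no right child.
  At F: go right to K.
    K is a leaf — visit K.
At Q: go right to B.
  Visit B.
  At B: go left to C.
    Visit C.
    At C: go left to N.
      N is a leaf — visit N.
    At C: go right to D.
      D is a leaf — visit D.
  At B: go right to G.
    G is a leaf — visit G.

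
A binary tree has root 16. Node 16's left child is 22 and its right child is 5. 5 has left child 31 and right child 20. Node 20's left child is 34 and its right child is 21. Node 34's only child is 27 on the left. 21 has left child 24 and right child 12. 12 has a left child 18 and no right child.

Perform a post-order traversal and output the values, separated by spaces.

Post-order visits the left subtree, then the right subtree, then the node.
At 16: go left to 22.
  22 is a leaf — visit 22.
At 16: go right to 5.
  At 5: go left to 31.
    31 is a leaf — visit 31.
  At 5: go right to 20.
    At 20: go left to 34.
      At 34: go left to 27.
        27 is a leaf — visit 27.
      At 34: no right child.
      Visit 34.
    At 20: go right to 21.
      At 21: go left to 24.
        24 is a leaf — visit 24.
      At 21: go right to 12.
        At 12: go left to 18.
          18 is a leaf — visit 18.
        At 12: no right child.
        Visit 12.
      Visit 21.
    Visit 20.
  Visit 5.
Visit 16.

22 31 27 34 24 18 12 21 20 5 16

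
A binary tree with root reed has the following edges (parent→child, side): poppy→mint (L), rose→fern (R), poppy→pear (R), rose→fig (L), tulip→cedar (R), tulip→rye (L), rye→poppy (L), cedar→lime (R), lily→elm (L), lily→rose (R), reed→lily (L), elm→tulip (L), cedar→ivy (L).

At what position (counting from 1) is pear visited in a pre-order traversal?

Pre-order visits the node, then its left subtree, then its right subtree.
Visit reed.
At reed: go left to lily.
  Visit lily.
  At lily: go left to elm.
    Visit elm.
    At elm: go left to tulip.
      Visit tulip.
      At tulip: go left to rye.
        Visit rye.
        At rye: go left to poppy.
          Visit poppy.
          At poppy: go left to mint.
            mint is a leaf — visit mint.
          At poppy: go right to pear.
            pear is a leaf — visit pear.
        At rye: no right child.
      At tulip: go right to cedar.
        Visit cedar.
        At cedar: go left to ivy.
          ivy is a leaf — visit ivy.
        At cedar: go right to lime.
          lime is a leaf — visit lime.
    At elm: no right child.
  At lily: go right to rose.
    Visit rose.
    At rose: go left to fig.
      fig is a leaf — visit fig.
    At rose: go right to fern.
      fern is a leaf — visit fern.
At reed: no right child.
Full pre-order sequence: reed, lily, elm, tulip, rye, poppy, mint, pear, cedar, ivy, lime, rose, fig, fern.

8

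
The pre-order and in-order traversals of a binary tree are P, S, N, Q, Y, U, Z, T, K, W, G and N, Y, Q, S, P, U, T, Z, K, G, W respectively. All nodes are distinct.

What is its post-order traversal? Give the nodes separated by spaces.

Y Q N S T G W K Z U P

The first element of pre-order is the root; it splits in-order into left and right subtrees.
Root P: left subtree has 4 nodes {N, Y, Q, S}, right has 6 {U, T, Z, K, G, W}.
  Root S: left subtree has 3 nodes {N, Y, Q}, right has 0 { }.
    Root N: left subtree has 0 nodes { }, right has 2 {Y, Q}.
      Root Q: left subtree has 1 node {Y}, right has 0 { }.
  Root U: left subtree has 0 nodes { }, right has 5 {T, Z, K, G, W}.
    Root Z: left subtree has 1 node {T}, right has 3 {K, G, W}.
      Root K: left subtree has 0 nodes { }, right has 2 {G, W}.
        Root W: left subtree has 1 node {G}, right has 0 { }.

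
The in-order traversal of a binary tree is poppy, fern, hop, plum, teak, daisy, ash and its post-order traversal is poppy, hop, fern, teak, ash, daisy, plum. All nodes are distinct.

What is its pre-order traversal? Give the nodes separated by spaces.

plum fern poppy hop daisy teak ash

The last element of post-order is the root; it splits in-order into left and right subtrees.
Root plum: left subtree has 3 nodes {poppy, fern, hop}, right has 3 {teak, daisy, ash}.
  Root fern: left subtree has 1 node {poppy}, right has 1 {hop}.
  Root daisy: left subtree has 1 node {teak}, right has 1 {ash}.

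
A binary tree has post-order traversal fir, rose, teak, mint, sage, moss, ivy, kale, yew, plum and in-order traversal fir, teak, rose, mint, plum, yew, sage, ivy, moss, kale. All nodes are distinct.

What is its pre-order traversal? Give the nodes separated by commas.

plum, mint, teak, fir, rose, yew, kale, ivy, sage, moss

The last element of post-order is the root; it splits in-order into left and right subtrees.
Root plum: left subtree has 4 nodes {fir, teak, rose, mint}, right has 5 {yew, sage, ivy, moss, kale}.
  Root mint: left subtree has 3 nodes {fir, teak, rose}, right has 0 { }.
    Root teak: left subtree has 1 node {fir}, right has 1 {rose}.
  Root yew: left subtree has 0 nodes { }, right has 4 {sage, ivy, moss, kale}.
    Root kale: left subtree has 3 nodes {sage, ivy, moss}, right has 0 { }.
      Root ivy: left subtree has 1 node {sage}, right has 1 {moss}.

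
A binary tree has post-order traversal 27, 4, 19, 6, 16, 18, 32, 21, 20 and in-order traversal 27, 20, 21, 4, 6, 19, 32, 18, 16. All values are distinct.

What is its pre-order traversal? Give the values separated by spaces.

20 27 21 32 6 4 19 18 16

The last element of post-order is the root; it splits in-order into left and right subtrees.
Root 20: left subtree has 1 node {27}, right has 7 {21, 4, 6, 19, 32, 18, 16}.
  Root 21: left subtree has 0 nodes { }, right has 6 {4, 6, 19, 32, 18, 16}.
    Root 32: left subtree has 3 nodes {4, 6, 19}, right has 2 {18, 16}.
      Root 6: left subtree has 1 node {4}, right has 1 {19}.
      Root 18: left subtree has 0 nodes { }, right has 1 {16}.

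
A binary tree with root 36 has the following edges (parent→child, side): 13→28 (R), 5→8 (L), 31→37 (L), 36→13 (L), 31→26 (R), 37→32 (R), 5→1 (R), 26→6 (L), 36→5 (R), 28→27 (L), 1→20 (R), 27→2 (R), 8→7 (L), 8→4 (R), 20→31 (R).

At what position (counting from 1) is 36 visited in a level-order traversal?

Level-order visits nodes level by level from the root, left to right within each level.
Level 0: 36
Level 1: 13, 5
Level 2: 28, 8, 1
Level 3: 27, 7, 4, 20
Level 4: 2, 31
Level 5: 37, 26
Level 6: 32, 6
Full level-order sequence: 36, 13, 5, 28, 8, 1, 27, 7, 4, 20, 2, 31, 37, 26, 32, 6.

1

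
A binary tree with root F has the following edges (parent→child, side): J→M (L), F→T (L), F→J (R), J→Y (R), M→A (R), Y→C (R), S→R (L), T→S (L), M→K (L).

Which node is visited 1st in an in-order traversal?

R

In-order visits the left subtree, then the node, then the right subtree.
At F: go left to T.
  At T: go left to S.
    At S: go left to R.
      R is a leaf — visit R.
    Visit S.
    At S: no right child.
  Visit T.
  At T: no right child.
Visit F.
At F: go right to J.
  At J: go left to M.
    At M: go left to K.
      K is a leaf — visit K.
    Visit M.
    At M: go right to A.
      A is a leaf — visit A.
  Visit J.
  At J: go right to Y.
    At Y: no left child.
    Visit Y.
    At Y: go right to C.
      C is a leaf — visit C.
Full in-order sequence: R, S, T, F, K, M, A, J, Y, C.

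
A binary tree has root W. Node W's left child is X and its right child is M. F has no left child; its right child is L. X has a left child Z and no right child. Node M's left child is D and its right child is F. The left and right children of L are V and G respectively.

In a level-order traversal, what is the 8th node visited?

V

Level-order visits nodes level by level from the root, left to right within each level.
Level 0: W
Level 1: X, M
Level 2: Z, D, F
Level 3: L
Level 4: V, G
Full level-order sequence: W, X, M, Z, D, F, L, V, G.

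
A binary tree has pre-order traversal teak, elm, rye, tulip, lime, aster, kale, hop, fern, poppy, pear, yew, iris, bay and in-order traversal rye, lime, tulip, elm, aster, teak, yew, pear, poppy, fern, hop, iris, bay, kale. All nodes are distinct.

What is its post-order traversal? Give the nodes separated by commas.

lime, tulip, rye, aster, elm, yew, pear, poppy, fern, bay, iris, hop, kale, teak

The first element of pre-order is the root; it splits in-order into left and right subtrees.
Root teak: left subtree has 5 nodes {rye, lime, tulip, elm, aster}, right has 8 {yew, pear, poppy, fern, hop, iris, bay, kale}.
  Root elm: left subtree has 3 nodes {rye, lime, tulip}, right has 1 {aster}.
    Root rye: left subtree has 0 nodes { }, right has 2 {lime, tulip}.
      Root tulip: left subtree has 1 node {lime}, right has 0 { }.
  Root kale: left subtree has 7 nodes {yew, pear, poppy, fern, hop, iris, bay}, right has 0 { }.
    Root hop: left subtree has 4 nodes {yew, pear, poppy, fern}, right has 2 {iris, bay}.
      Root fern: left subtree has 3 nodes {yew, pear, poppy}, right has 0 { }.
        Root poppy: left subtree has 2 nodes {yew, pear}, right has 0 { }.
          Root pear: left subtree has 1 node {yew}, right has 0 { }.
      Root iris: left subtree has 0 nodes { }, right has 1 {bay}.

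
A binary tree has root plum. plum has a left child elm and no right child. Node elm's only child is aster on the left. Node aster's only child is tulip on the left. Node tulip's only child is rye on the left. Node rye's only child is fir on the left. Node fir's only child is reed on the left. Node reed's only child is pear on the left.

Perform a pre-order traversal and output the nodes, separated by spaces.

plum elm aster tulip rye fir reed pear

Pre-order visits the node, then its left subtree, then its right subtree.
Visit plum.
At plum: go left to elm.
  Visit elm.
  At elm: go left to aster.
    Visit aster.
    At aster: go left to tulip.
      Visit tulip.
      At tulip: go left to rye.
        Visit rye.
        At rye: go left to fir.
          Visit fir.
          At fir: go left to reed.
            Visit reed.
            At reed: go left to pear.
              pear is a leaf — visit pear.
            At reed: no right child.
          At fir: no right child.
        At rye: no right child.
      At tulip: no right child.
    At aster: no right child.
  At elm: no right child.
At plum: no right child.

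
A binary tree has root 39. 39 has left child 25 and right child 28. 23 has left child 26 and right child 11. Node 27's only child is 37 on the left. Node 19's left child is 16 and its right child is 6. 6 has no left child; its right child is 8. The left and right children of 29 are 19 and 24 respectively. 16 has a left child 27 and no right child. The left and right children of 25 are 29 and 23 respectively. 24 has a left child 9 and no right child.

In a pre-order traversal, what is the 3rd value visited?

29

Pre-order visits the node, then its left subtree, then its right subtree.
Visit 39.
At 39: go left to 25.
  Visit 25.
  At 25: go left to 29.
    Visit 29.
    At 29: go left to 19.
      Visit 19.
      At 19: go left to 16.
        Visit 16.
        At 16: go left to 27.
          Visit 27.
          At 27: go left to 37.
            37 is a leaf — visit 37.
          At 27: no right child.
        At 16: no right child.
      At 19: go right to 6.
        Visit 6.
        At 6: no left child.
        At 6: go right to 8.
          8 is a leaf — visit 8.
    At 29: go right to 24.
      Visit 24.
      At 24: go left to 9.
        9 is a leaf — visit 9.
      At 24: no right child.
  At 25: go right to 23.
    Visit 23.
    At 23: go left to 26.
      26 is a leaf — visit 26.
    At 23: go right to 11.
      11 is a leaf — visit 11.
At 39: go right to 28.
  28 is a leaf — visit 28.
Full pre-order sequence: 39, 25, 29, 19, 16, 27, 37, 6, 8, 24, 9, 23, 26, 11, 28.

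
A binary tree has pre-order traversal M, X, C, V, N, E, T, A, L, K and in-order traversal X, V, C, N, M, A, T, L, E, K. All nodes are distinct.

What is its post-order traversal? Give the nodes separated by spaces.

The first element of pre-order is the root; it splits in-order into left and right subtrees.
Root M: left subtree has 4 nodes {X, V, C, N}, right has 5 {A, T, L, E, K}.
  Root X: left subtree has 0 nodes { }, right has 3 {V, C, N}.
    Root C: left subtree has 1 node {V}, right has 1 {N}.
  Root E: left subtree has 3 nodes {A, T, L}, right has 1 {K}.
    Root T: left subtree has 1 node {A}, right has 1 {L}.

V N C X A L T K E M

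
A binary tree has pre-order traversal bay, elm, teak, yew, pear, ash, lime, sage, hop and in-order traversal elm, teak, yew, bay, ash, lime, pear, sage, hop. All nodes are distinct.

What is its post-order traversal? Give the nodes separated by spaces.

yew teak elm lime ash hop sage pear bay

The first element of pre-order is the root; it splits in-order into left and right subtrees.
Root bay: left subtree has 3 nodes {elm, teak, yew}, right has 5 {ash, lime, pear, sage, hop}.
  Root elm: left subtree has 0 nodes { }, right has 2 {teak, yew}.
    Root teak: left subtree has 0 nodes { }, right has 1 {yew}.
  Root pear: left subtree has 2 nodes {ash, lime}, right has 2 {sage, hop}.
    Root ash: left subtree has 0 nodes { }, right has 1 {lime}.
    Root sage: left subtree has 0 nodes { }, right has 1 {hop}.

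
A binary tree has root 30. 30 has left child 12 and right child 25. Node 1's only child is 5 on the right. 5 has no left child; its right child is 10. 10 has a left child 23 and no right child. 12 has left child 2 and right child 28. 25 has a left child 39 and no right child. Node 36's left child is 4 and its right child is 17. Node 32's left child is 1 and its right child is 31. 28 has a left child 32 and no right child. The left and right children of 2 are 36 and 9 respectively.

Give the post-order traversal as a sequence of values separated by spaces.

4 17 36 9 2 23 10 5 1 31 32 28 12 39 25 30

Post-order visits the left subtree, then the right subtree, then the node.
At 30: go left to 12.
  At 12: go left to 2.
    At 2: go left to 36.
      At 36: go left to 4.
        4 is a leaf — visit 4.
      At 36: go right to 17.
        17 is a leaf — visit 17.
      Visit 36.
    At 2: go right to 9.
      9 is a leaf — visit 9.
    Visit 2.
  At 12: go right to 28.
    At 28: go left to 32.
      At 32: go left to 1.
        At 1: no left child.
        At 1: go right to 5.
          At 5: no left child.
          At 5: go right to 10.
            At 10: go left to 23.
              23 is a leaf — visit 23.
            At 10: no right child.
            Visit 10.
          Visit 5.
        Visit 1.
      At 32: go right to 31.
        31 is a leaf — visit 31.
      Visit 32.
    At 28: no right child.
    Visit 28.
  Visit 12.
At 30: go right to 25.
  At 25: go left to 39.
    39 is a leaf — visit 39.
  At 25: no right child.
  Visit 25.
Visit 30.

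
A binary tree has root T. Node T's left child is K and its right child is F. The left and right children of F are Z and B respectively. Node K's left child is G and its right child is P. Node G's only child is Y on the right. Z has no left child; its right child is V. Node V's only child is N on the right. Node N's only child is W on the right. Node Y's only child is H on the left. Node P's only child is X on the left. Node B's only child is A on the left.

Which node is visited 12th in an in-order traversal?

In-order visits the left subtree, then the node, then the right subtree.
At T: go left to K.
  At K: go left to G.
    At G: no left child.
    Visit G.
    At G: go right to Y.
      At Y: go left to H.
        H is a leaf — visit H.
      Visit Y.
      At Y: no right child.
  Visit K.
  At K: go right to P.
    At P: go left to X.
      X is a leaf — visit X.
    Visit P.
    At P: no right child.
Visit T.
At T: go right to F.
  At F: go left to Z.
    At Z: no left child.
    Visit Z.
    At Z: go right to V.
      At V: no left child.
      Visit V.
      At V: go right to N.
        At N: no left child.
        Visit N.
        At N: go right to W.
          W is a leaf — visit W.
  Visit F.
  At F: go right to B.
    At B: go left to A.
      A is a leaf — visit A.
    Visit B.
    At B: no right child.
Full in-order sequence: G, H, Y, K, X, P, T, Z, V, N, W, F, A, B.

F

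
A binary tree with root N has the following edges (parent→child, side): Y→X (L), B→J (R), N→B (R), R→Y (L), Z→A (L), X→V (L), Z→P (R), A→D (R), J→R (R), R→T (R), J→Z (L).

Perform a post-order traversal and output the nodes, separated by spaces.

Post-order visits the left subtree, then the right subtree, then the node.
At N: no left child.
At N: go right to B.
  At B: no left child.
  At B: go right to J.
    At J: go left to Z.
      At Z: go left to A.
        At A: no left child.
        At A: go right to D.
          D is a leaf — visit D.
        Visit A.
      At Z: go right to P.
        P is a leaf — visit P.
      Visit Z.
    At J: go right to R.
      At R: go left to Y.
        At Y: go left to X.
          At X: go left to V.
            V is a leaf — visit V.
          At X: no right child.
          Visit X.
        At Y: no right child.
        Visit Y.
      At R: go right to T.
        T is a leaf — visit T.
      Visit R.
    Visit J.
  Visit B.
Visit N.

D A P Z V X Y T R J B N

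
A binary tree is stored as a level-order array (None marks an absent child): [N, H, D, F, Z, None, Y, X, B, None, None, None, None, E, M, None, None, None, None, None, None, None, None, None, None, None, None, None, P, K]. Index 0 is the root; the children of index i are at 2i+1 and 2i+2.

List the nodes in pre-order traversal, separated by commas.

N, H, F, X, B, Z, D, Y, E, P, M, K

Pre-order visits the node, then its left subtree, then its right subtree.
Visit N.
At N: go left to H.
  Visit H.
  At H: go left to F.
    Visit F.
    At F: go left to X.
      X is a leaf — visit X.
    At F: go right to B.
      B is a leaf — visit B.
  At H: go right to Z.
    Z is a leaf — visit Z.
At N: go right to D.
  Visit D.
  At D: no left child.
  At D: go right to Y.
    Visit Y.
    At Y: go left to E.
      Visit E.
      At E: no left child.
      At E: go right to P.
        P is a leaf — visit P.
    At Y: go right to M.
      Visit M.
      At M: go left to K.
        K is a leaf — visit K.
      At M: no right child.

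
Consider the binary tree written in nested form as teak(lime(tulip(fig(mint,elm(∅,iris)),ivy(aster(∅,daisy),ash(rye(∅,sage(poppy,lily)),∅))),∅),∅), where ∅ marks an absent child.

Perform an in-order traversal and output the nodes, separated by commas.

mint, fig, elm, iris, tulip, aster, daisy, ivy, rye, poppy, sage, lily, ash, lime, teak

In-order visits the left subtree, then the node, then the right subtree.
At teak: go left to lime.
  At lime: go left to tulip.
    At tulip: go left to fig.
      At fig: go left to mint.
        mint is a leaf — visit mint.
      Visit fig.
      At fig: go right to elm.
        At elm: no left child.
        Visit elm.
        At elm: go right to iris.
          iris is a leaf — visit iris.
    Visit tulip.
    At tulip: go right to ivy.
      At ivy: go left to aster.
        At aster: no left child.
        Visit aster.
        At aster: go right to daisy.
          daisy is a leaf — visit daisy.
      Visit ivy.
      At ivy: go right to ash.
        At ash: go left to rye.
          At rye: no left child.
          Visit rye.
          At rye: go right to sage.
            At sage: go left to poppy.
              poppy is a leaf — visit poppy.
            Visit sage.
            At sage: go right to lily.
              lily is a leaf — visit lily.
        Visit ash.
        At ash: no right child.
  Visit lime.
  At lime: no right child.
Visit teak.
At teak: no right child.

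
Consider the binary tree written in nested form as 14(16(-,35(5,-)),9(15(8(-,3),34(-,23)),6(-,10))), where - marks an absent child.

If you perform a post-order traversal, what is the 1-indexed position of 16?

Post-order visits the left subtree, then the right subtree, then the node.
At 14: go left to 16.
  At 16: no left child.
  At 16: go right to 35.
    At 35: go left to 5.
      5 is a leaf — visit 5.
    At 35: no right child.
    Visit 35.
  Visit 16.
At 14: go right to 9.
  At 9: go left to 15.
    At 15: go left to 8.
      At 8: no left child.
      At 8: go right to 3.
        3 is a leaf — visit 3.
      Visit 8.
    At 15: go right to 34.
      At 34: no left child.
      At 34: go right to 23.
        23 is a leaf — visit 23.
      Visit 34.
    Visit 15.
  At 9: go right to 6.
    At 6: no left child.
    At 6: go right to 10.
      10 is a leaf — visit 10.
    Visit 6.
  Visit 9.
Visit 14.
Full post-order sequence: 5, 35, 16, 3, 8, 23, 34, 15, 10, 6, 9, 14.

3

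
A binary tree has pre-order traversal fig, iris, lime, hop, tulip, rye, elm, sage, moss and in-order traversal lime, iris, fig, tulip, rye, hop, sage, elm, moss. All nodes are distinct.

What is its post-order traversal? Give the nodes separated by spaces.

The first element of pre-order is the root; it splits in-order into left and right subtrees.
Root fig: left subtree has 2 nodes {lime, iris}, right has 6 {tulip, rye, hop, sage, elm, moss}.
  Root iris: left subtree has 1 node {lime}, right has 0 { }.
  Root hop: left subtree has 2 nodes {tulip, rye}, right has 3 {sage, elm, moss}.
    Root tulip: left subtree has 0 nodes { }, right has 1 {rye}.
    Root elm: left subtree has 1 node {sage}, right has 1 {moss}.

lime iris rye tulip sage moss elm hop fig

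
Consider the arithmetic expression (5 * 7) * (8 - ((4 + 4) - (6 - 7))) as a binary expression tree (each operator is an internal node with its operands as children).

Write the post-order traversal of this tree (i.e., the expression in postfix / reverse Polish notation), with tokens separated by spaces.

5 7 * 8 4 4 + 6 7 - - - *

Post-order on an expression tree gives postfix notation: for each operator, emit left operand, right operand, then the operator.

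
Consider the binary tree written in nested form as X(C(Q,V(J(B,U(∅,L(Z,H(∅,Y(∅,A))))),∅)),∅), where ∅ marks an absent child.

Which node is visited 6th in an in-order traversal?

Z

In-order visits the left subtree, then the node, then the right subtree.
At X: go left to C.
  At C: go left to Q.
    Q is a leaf — visit Q.
  Visit C.
  At C: go right to V.
    At V: go left to J.
      At J: go left to B.
        B is a leaf — visit B.
      Visit J.
      At J: go right to U.
        At U: no left child.
        Visit U.
        At U: go right to L.
          At L: go left to Z.
            Z is a leaf — visit Z.
          Visit L.
          At L: go right to H.
            At H: no left child.
            Visit H.
            At H: go right to Y.
              At Y: no left child.
              Visit Y.
              At Y: go right to A.
                A is a leaf — visit A.
    Visit V.
    At V: no right child.
Visit X.
At X: no right child.
Full in-order sequence: Q, C, B, J, U, Z, L, H, Y, A, V, X.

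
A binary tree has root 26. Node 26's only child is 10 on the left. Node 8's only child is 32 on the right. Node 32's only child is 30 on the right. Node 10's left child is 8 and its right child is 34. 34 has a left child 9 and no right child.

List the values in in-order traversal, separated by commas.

8, 32, 30, 10, 9, 34, 26

In-order visits the left subtree, then the node, then the right subtree.
At 26: go left to 10.
  At 10: go left to 8.
    At 8: no left child.
    Visit 8.
    At 8: go right to 32.
      At 32: no left child.
      Visit 32.
      At 32: go right to 30.
        30 is a leaf — visit 30.
  Visit 10.
  At 10: go right to 34.
    At 34: go left to 9.
      9 is a leaf — visit 9.
    Visit 34.
    At 34: no right child.
Visit 26.
At 26: no right child.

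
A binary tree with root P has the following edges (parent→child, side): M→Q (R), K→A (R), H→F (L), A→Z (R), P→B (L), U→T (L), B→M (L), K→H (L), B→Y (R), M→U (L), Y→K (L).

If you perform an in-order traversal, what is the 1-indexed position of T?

In-order visits the left subtree, then the node, then the right subtree.
At P: go left to B.
  At B: go left to M.
    At M: go left to U.
      At U: go left to T.
        T is a leaf — visit T.
      Visit U.
      At U: no right child.
    Visit M.
    At M: go right to Q.
      Q is a leaf — visit Q.
  Visit B.
  At B: go right to Y.
    At Y: go left to K.
      At K: go left to H.
        At H: go left to F.
          F is a leaf — visit F.
        Visit H.
        At H: no right child.
      Visit K.
      At K: go right to A.
        At A: no left child.
        Visit A.
        At A: go right to Z.
          Z is a leaf — visit Z.
    Visit Y.
    At Y: no right child.
Visit P.
At P: no right child.
Full in-order sequence: T, U, M, Q, B, F, H, K, A, Z, Y, P.

1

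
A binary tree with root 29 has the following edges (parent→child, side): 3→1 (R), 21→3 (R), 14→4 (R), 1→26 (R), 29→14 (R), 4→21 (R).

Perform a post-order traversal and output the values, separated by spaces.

26 1 3 21 4 14 29

Post-order visits the left subtree, then the right subtree, then the node.
At 29: no left child.
At 29: go right to 14.
  At 14: no left child.
  At 14: go right to 4.
    At 4: no left child.
    At 4: go right to 21.
      At 21: no left child.
      At 21: go right to 3.
        At 3: no left child.
        At 3: go right to 1.
          At 1: no left child.
          At 1: go right to 26.
            26 is a leaf — visit 26.
          Visit 1.
        Visit 3.
      Visit 21.
    Visit 4.
  Visit 14.
Visit 29.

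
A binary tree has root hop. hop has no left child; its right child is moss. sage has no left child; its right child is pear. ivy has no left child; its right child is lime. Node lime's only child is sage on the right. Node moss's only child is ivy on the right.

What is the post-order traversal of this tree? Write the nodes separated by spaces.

Post-order visits the left subtree, then the right subtree, then the node.
At hop: no left child.
At hop: go right to moss.
  At moss: no left child.
  At moss: go right to ivy.
    At ivy: no left child.
    At ivy: go right to lime.
      At lime: no left child.
      At lime: go right to sage.
        At sage: no left child.
        At sage: go right to pear.
          pear is a leaf — visit pear.
        Visit sage.
      Visit lime.
    Visit ivy.
  Visit moss.
Visit hop.

pear sage lime ivy moss hop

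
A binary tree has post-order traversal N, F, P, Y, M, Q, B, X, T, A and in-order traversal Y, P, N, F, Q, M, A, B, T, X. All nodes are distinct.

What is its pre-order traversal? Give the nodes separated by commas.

The last element of post-order is the root; it splits in-order into left and right subtrees.
Root A: left subtree has 6 nodes {Y, P, N, F, Q, M}, right has 3 {B, T, X}.
  Root Q: left subtree has 4 nodes {Y, P, N, F}, right has 1 {M}.
    Root Y: left subtree has 0 nodes { }, right has 3 {P, N, F}.
      Root P: left subtree has 0 nodes { }, right has 2 {N, F}.
        Root F: left subtree has 1 node {N}, right has 0 { }.
  Root T: left subtree has 1 node {B}, right has 1 {X}.

A, Q, Y, P, F, N, M, T, B, X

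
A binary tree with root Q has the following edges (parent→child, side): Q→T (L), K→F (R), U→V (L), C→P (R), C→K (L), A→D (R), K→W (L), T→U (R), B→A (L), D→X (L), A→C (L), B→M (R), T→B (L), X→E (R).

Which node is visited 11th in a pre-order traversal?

Pre-order visits the node, then its left subtree, then its right subtree.
Visit Q.
At Q: go left to T.
  Visit T.
  At T: go left to B.
    Visit B.
    At B: go left to A.
      Visit A.
      At A: go left to C.
        Visit C.
        At C: go left to K.
          Visit K.
          At K: go left to W.
            W is a leaf — visit W.
          At K: go right to F.
            F is a leaf — visit F.
        At C: go right to P.
          P is a leaf — visit P.
      At A: go right to D.
        Visit D.
        At D: go left to X.
          Visit X.
          At X: no left child.
          At X: go right to E.
            E is a leaf — visit E.
        At D: no right child.
    At B: go right to M.
      M is a leaf — visit M.
  At T: go right to U.
    Visit U.
    At U: go left to V.
      V is a leaf — visit V.
    At U: no right child.
At Q: no right child.
Full pre-order sequence: Q, T, B, A, C, K, W, F, P, D, X, E, M, U, V.

X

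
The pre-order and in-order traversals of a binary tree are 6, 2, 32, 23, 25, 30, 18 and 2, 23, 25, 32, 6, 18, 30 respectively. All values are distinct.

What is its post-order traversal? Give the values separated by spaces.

25 23 32 2 18 30 6

The first element of pre-order is the root; it splits in-order into left and right subtrees.
Root 6: left subtree has 4 nodes {2, 23, 25, 32}, right has 2 {18, 30}.
  Root 2: left subtree has 0 nodes { }, right has 3 {23, 25, 32}.
    Root 32: left subtree has 2 nodes {23, 25}, right has 0 { }.
      Root 23: left subtree has 0 nodes { }, right has 1 {25}.
  Root 30: left subtree has 1 node {18}, right has 0 { }.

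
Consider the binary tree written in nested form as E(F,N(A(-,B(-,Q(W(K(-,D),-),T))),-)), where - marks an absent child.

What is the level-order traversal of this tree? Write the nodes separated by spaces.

Level-order visits nodes level by level from the root, left to right within each level.
Level 0: E
Level 1: F, N
Level 2: A
Level 3: B
Level 4: Q
Level 5: W, T
Level 6: K
Level 7: D

E F N A B Q W T K D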